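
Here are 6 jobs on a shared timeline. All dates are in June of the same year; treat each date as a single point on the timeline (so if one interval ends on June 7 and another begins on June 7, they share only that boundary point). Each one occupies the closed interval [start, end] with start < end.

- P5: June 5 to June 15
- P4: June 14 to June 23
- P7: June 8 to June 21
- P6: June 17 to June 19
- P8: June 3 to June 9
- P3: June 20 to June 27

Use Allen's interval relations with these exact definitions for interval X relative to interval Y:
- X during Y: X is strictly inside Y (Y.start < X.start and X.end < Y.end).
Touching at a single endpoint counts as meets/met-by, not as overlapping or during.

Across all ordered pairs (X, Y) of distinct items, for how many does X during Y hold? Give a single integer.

2

Checking all 30 ordered pairs for relation 'during'; matching pairs in alphabetical order:
(P6, P4): P6 during P4 ✓
(P6, P7): P6 during P7 ✓
Count: 2.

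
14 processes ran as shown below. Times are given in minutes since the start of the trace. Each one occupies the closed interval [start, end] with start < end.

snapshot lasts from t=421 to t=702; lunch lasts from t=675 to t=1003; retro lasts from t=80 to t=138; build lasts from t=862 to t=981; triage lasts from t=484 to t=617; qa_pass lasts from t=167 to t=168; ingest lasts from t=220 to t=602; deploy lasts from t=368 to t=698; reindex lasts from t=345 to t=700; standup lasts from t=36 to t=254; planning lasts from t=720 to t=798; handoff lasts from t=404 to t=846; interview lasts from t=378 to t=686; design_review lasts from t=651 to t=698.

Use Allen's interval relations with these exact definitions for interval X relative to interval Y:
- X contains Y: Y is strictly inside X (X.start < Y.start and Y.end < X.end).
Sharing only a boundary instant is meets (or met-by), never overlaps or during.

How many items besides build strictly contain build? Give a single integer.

Target build = [t=862, t=981].
deploy [t=368, t=698] → before → no.
design_review [t=651, t=698] → before → no.
handoff [t=404, t=846] → before → no.
ingest [t=220, t=602] → before → no.
interview [t=378, t=686] → before → no.
lunch [t=675, t=1003] → contains → counts.
planning [t=720, t=798] → before → no.
qa_pass [t=167, t=168] → before → no.
reindex [t=345, t=700] → before → no.
retro [t=80, t=138] → before → no.
snapshot [t=421, t=702] → before → no.
standup [t=36, t=254] → before → no.
triage [t=484, t=617] → before → no.
Total: 1.

1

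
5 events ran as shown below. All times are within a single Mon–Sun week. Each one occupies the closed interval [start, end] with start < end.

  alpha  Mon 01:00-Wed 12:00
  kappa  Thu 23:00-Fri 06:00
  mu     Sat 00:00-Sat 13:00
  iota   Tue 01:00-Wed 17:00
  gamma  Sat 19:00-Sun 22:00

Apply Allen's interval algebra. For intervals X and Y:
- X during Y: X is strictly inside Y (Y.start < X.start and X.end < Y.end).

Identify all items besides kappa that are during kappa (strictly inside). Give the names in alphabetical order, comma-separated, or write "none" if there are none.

none

Target kappa = [Thu 23:00, Fri 06:00].
alpha [Mon 01:00, Wed 12:00] → before → no.
gamma [Sat 19:00, Sun 22:00] → after → no.
iota [Tue 01:00, Wed 17:00] → before → no.
mu [Sat 00:00, Sat 13:00] → after → no.
Result: none.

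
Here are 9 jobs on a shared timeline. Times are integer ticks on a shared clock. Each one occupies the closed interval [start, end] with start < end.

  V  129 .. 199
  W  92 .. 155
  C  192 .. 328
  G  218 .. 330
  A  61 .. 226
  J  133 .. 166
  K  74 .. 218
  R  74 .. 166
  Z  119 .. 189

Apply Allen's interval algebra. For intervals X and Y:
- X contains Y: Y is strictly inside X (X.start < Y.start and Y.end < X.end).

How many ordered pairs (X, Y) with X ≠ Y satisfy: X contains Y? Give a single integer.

13

Checking all 72 ordered pairs for relation 'contains'; matching pairs in alphabetical order:
(A, J): A contains J ✓
(A, K): A contains K ✓
(A, R): A contains R ✓
(A, V): A contains V ✓
(A, W): A contains W ✓
(A, Z): A contains Z ✓
(K, J): K contains J ✓
(K, V): K contains V ✓
(K, W): K contains W ✓
(K, Z): K contains Z ✓
(R, W): R contains W ✓
(V, J): V contains J ✓
(Z, J): Z contains J ✓
Count: 13.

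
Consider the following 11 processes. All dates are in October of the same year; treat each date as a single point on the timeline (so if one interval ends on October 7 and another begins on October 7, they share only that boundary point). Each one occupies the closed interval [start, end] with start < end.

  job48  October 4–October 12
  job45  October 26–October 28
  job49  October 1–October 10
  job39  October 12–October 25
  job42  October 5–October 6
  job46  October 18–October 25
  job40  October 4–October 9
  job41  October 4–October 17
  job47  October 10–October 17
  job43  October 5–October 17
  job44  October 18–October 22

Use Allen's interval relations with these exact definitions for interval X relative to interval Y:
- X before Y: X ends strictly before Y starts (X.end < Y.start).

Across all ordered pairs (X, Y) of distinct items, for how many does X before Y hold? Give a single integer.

29

Checking all 110 ordered pairs for relation 'before'; matching pairs in alphabetical order:
(job39, job45): job39 before job45 ✓
(job40, job39): job40 before job39 ✓
(job40, job44): job40 before job44 ✓
(job40, job45): job40 before job45 ✓
(job40, job46): job40 before job46 ✓
(job40, job47): job40 before job47 ✓
(job41, job44): job41 before job44 ✓
(job41, job45): job41 before job45 ✓
(job41, job46): job41 before job46 ✓
(job42, job39): job42 before job39 ✓
(job42, job44): job42 before job44 ✓
(job42, job45): job42 before job45 ✓
(job42, job46): job42 before job46 ✓
(job42, job47): job42 before job47 ✓
(job43, job44): job43 before job44 ✓
(job43, job45): job43 before job45 ✓
(job43, job46): job43 before job46 ✓
(job44, job45): job44 before job45 ✓
(job46, job45): job46 before job45 ✓
(job47, job44): job47 before job44 ✓
(job47, job45): job47 before job45 ✓
(job47, job46): job47 before job46 ✓
(job48, job44): job48 before job44 ✓
(job48, job45): job48 before job45 ✓
... plus 5 further pairs not listed.
Count: 29.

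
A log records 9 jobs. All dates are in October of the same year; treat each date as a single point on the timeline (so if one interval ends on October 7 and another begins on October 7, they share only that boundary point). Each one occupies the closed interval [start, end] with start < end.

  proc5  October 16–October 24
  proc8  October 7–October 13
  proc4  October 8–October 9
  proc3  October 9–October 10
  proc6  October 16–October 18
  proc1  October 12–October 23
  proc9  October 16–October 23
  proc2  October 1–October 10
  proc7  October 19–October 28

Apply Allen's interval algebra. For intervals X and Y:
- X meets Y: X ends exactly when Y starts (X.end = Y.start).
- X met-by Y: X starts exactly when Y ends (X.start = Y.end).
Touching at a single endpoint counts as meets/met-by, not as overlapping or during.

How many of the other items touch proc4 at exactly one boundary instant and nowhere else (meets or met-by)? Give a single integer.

1

Target proc4 = [October 8, October 9].
proc1 [October 12, October 23] → after → no.
proc2 [October 1, October 10] → contains → no.
proc3 [October 9, October 10] → met-by → counts.
proc5 [October 16, October 24] → after → no.
proc6 [October 16, October 18] → after → no.
proc7 [October 19, October 28] → after → no.
proc8 [October 7, October 13] → contains → no.
proc9 [October 16, October 23] → after → no.
Total: 1.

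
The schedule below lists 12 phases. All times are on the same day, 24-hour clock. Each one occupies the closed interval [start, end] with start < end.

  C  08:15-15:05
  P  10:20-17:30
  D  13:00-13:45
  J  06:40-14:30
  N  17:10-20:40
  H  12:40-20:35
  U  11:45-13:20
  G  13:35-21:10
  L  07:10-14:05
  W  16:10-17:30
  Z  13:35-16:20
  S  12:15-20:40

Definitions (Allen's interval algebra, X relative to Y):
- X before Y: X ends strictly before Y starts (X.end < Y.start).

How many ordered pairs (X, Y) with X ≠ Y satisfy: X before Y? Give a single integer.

Checking all 132 ordered pairs for relation 'before'; matching pairs in alphabetical order:
(C, N): C before N ✓
(C, W): C before W ✓
(D, N): D before N ✓
(D, W): D before W ✓
(J, N): J before N ✓
(J, W): J before W ✓
(L, N): L before N ✓
(L, W): L before W ✓
(U, G): U before G ✓
(U, N): U before N ✓
(U, W): U before W ✓
(U, Z): U before Z ✓
(Z, N): Z before N ✓
Count: 13.

13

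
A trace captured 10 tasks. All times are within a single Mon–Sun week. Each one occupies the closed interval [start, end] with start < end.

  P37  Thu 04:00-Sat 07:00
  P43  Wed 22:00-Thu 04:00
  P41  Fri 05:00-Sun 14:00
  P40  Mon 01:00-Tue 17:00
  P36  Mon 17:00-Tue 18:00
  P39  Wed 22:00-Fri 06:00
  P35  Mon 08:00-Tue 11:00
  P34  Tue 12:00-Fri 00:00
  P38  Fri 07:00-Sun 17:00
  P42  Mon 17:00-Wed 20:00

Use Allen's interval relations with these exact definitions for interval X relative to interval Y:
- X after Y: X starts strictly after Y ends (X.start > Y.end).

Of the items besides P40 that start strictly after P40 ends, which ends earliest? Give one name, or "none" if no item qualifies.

P43

Target P40 = [Mon 01:00, Tue 17:00].
P34 [Tue 12:00, Fri 00:00] → overlapped-by → excluded.
P35 [Mon 08:00, Tue 11:00] → during → excluded.
P36 [Mon 17:00, Tue 18:00] → overlapped-by → excluded.
P37 [Thu 04:00, Sat 07:00] → after → candidate.
P38 [Fri 07:00, Sun 17:00] → after → candidate.
P39 [Wed 22:00, Fri 06:00] → after → candidate.
P41 [Fri 05:00, Sun 14:00] → after → candidate.
P42 [Mon 17:00, Wed 20:00] → overlapped-by → excluded.
P43 [Wed 22:00, Thu 04:00] → after → candidate.
Among candidates, earliest end is Thu 04:00 → P43.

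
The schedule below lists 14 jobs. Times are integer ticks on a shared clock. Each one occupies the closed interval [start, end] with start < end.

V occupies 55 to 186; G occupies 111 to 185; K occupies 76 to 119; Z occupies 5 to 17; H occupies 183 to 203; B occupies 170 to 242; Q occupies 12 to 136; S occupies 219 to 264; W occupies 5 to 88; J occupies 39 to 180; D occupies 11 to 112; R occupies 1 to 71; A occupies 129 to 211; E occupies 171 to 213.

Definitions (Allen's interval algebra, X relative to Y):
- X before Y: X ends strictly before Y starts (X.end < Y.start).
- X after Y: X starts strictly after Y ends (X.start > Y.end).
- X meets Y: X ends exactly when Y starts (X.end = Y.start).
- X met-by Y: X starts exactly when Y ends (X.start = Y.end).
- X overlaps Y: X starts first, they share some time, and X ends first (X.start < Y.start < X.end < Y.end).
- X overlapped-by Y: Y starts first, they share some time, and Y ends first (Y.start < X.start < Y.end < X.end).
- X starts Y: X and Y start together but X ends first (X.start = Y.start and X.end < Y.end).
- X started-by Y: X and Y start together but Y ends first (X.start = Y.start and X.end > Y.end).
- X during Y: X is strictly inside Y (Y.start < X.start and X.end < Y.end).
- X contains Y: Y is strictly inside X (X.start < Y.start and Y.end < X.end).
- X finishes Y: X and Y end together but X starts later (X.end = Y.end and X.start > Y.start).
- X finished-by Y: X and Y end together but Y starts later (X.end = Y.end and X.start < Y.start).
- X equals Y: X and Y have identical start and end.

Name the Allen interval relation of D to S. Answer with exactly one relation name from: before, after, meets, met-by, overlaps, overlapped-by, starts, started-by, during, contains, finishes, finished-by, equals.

before

D = [11, 112]; S = [219, 264].
Compare endpoints: D.start < S.start, D.start < S.end, D.end < S.start, D.end < S.end.
That pattern is 'before'.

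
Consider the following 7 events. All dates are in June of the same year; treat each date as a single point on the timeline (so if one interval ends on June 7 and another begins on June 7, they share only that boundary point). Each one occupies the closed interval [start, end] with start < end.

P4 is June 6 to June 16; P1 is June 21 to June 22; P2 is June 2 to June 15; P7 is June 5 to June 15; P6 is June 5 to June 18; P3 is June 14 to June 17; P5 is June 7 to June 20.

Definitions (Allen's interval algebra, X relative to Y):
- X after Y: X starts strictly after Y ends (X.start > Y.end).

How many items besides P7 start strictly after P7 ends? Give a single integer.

Target P7 = [June 5, June 15].
P1 [June 21, June 22] → after → counts.
P2 [June 2, June 15] → finished-by → no.
P3 [June 14, June 17] → overlapped-by → no.
P4 [June 6, June 16] → overlapped-by → no.
P5 [June 7, June 20] → overlapped-by → no.
P6 [June 5, June 18] → started-by → no.
Total: 1.

1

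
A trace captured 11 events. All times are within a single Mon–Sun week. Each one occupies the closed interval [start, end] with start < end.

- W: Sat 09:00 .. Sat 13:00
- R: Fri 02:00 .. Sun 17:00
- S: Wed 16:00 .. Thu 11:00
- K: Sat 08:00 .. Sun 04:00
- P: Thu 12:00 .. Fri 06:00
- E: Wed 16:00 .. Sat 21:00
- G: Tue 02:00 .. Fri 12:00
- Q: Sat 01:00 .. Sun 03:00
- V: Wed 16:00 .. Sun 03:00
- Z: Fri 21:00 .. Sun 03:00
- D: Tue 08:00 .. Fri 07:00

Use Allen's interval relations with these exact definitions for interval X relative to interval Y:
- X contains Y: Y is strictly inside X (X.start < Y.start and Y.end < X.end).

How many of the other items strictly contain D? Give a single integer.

Target D = [Tue 08:00, Fri 07:00].
E [Wed 16:00, Sat 21:00] → overlapped-by → no.
G [Tue 02:00, Fri 12:00] → contains → counts.
K [Sat 08:00, Sun 04:00] → after → no.
P [Thu 12:00, Fri 06:00] → during → no.
Q [Sat 01:00, Sun 03:00] → after → no.
R [Fri 02:00, Sun 17:00] → overlapped-by → no.
S [Wed 16:00, Thu 11:00] → during → no.
V [Wed 16:00, Sun 03:00] → overlapped-by → no.
W [Sat 09:00, Sat 13:00] → after → no.
Z [Fri 21:00, Sun 03:00] → after → no.
Total: 1.

1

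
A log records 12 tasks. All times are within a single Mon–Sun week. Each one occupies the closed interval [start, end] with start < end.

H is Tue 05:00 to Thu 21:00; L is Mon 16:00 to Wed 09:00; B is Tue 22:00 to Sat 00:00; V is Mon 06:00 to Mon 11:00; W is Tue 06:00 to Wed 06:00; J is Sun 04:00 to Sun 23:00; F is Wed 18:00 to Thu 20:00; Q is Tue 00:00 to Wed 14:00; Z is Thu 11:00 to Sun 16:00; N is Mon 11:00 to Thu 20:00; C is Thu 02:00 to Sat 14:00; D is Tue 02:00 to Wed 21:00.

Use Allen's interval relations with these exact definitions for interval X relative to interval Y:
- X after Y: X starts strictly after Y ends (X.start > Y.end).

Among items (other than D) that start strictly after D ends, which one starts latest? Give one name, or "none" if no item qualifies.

J

Target D = [Tue 02:00, Wed 21:00].
B [Tue 22:00, Sat 00:00] → overlapped-by → excluded.
C [Thu 02:00, Sat 14:00] → after → candidate.
F [Wed 18:00, Thu 20:00] → overlapped-by → excluded.
H [Tue 05:00, Thu 21:00] → overlapped-by → excluded.
J [Sun 04:00, Sun 23:00] → after → candidate.
L [Mon 16:00, Wed 09:00] → overlaps → excluded.
N [Mon 11:00, Thu 20:00] → contains → excluded.
Q [Tue 00:00, Wed 14:00] → overlaps → excluded.
V [Mon 06:00, Mon 11:00] → before → excluded.
W [Tue 06:00, Wed 06:00] → during → excluded.
Z [Thu 11:00, Sun 16:00] → after → candidate.
Among candidates, latest start is Sun 04:00 → J.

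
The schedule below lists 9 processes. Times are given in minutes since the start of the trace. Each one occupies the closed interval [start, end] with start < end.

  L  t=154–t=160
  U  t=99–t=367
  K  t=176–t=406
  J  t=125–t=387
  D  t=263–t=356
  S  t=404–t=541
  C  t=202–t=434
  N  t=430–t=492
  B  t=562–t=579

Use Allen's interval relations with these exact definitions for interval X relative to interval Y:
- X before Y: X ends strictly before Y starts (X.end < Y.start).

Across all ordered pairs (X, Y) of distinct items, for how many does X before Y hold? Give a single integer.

20

Checking all 72 ordered pairs for relation 'before'; matching pairs in alphabetical order:
(C, B): C before B ✓
(D, B): D before B ✓
(D, N): D before N ✓
(D, S): D before S ✓
(J, B): J before B ✓
(J, N): J before N ✓
(J, S): J before S ✓
(K, B): K before B ✓
(K, N): K before N ✓
(L, B): L before B ✓
(L, C): L before C ✓
(L, D): L before D ✓
(L, K): L before K ✓
(L, N): L before N ✓
(L, S): L before S ✓
(N, B): N before B ✓
(S, B): S before B ✓
(U, B): U before B ✓
(U, N): U before N ✓
(U, S): U before S ✓
Count: 20.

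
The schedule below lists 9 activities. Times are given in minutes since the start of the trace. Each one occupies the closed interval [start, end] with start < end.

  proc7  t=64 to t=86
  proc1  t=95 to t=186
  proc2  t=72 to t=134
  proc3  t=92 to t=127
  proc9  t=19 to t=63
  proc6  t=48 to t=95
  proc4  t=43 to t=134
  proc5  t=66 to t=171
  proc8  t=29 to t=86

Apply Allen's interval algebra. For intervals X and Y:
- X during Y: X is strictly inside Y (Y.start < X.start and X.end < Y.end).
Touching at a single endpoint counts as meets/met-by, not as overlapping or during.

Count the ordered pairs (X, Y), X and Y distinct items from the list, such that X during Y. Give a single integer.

7

Checking all 72 ordered pairs for relation 'during'; matching pairs in alphabetical order:
(proc2, proc5): proc2 during proc5 ✓
(proc3, proc2): proc3 during proc2 ✓
(proc3, proc4): proc3 during proc4 ✓
(proc3, proc5): proc3 during proc5 ✓
(proc6, proc4): proc6 during proc4 ✓
(proc7, proc4): proc7 during proc4 ✓
(proc7, proc6): proc7 during proc6 ✓
Count: 7.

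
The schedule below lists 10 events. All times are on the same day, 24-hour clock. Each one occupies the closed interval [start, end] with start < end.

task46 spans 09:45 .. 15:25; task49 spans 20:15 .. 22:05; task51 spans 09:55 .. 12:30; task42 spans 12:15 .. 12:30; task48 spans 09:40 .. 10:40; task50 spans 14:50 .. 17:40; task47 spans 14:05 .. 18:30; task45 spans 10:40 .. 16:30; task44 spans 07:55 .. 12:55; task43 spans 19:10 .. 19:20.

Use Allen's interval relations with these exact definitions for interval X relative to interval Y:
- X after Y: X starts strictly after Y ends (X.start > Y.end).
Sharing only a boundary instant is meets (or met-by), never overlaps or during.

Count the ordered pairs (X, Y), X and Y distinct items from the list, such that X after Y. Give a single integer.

26

Checking all 90 ordered pairs for relation 'after'; matching pairs in alphabetical order:
(task42, task48): task42 after task48 ✓
(task43, task42): task43 after task42 ✓
(task43, task44): task43 after task44 ✓
(task43, task45): task43 after task45 ✓
(task43, task46): task43 after task46 ✓
(task43, task47): task43 after task47 ✓
(task43, task48): task43 after task48 ✓
(task43, task50): task43 after task50 ✓
(task43, task51): task43 after task51 ✓
(task47, task42): task47 after task42 ✓
(task47, task44): task47 after task44 ✓
(task47, task48): task47 after task48 ✓
(task47, task51): task47 after task51 ✓
(task49, task42): task49 after task42 ✓
(task49, task43): task49 after task43 ✓
(task49, task44): task49 after task44 ✓
(task49, task45): task49 after task45 ✓
(task49, task46): task49 after task46 ✓
(task49, task47): task49 after task47 ✓
(task49, task48): task49 after task48 ✓
(task49, task50): task49 after task50 ✓
(task49, task51): task49 after task51 ✓
(task50, task42): task50 after task42 ✓
(task50, task44): task50 after task44 ✓
... plus 2 further pairs not listed.
Count: 26.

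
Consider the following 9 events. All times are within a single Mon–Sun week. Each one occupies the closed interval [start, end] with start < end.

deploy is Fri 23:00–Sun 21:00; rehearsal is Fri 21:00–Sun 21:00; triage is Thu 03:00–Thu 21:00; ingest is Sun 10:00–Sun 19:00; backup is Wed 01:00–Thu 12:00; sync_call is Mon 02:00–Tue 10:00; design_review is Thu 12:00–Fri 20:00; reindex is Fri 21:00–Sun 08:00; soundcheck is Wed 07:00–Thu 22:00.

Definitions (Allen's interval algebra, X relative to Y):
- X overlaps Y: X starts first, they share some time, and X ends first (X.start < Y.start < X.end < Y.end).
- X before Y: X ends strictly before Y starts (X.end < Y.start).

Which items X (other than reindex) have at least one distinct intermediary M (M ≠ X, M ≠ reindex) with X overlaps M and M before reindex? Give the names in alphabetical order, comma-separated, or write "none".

Target reindex = [Fri 21:00, Sun 08:00].
Intermediaries M with M before reindex: backup, design_review, soundcheck, sync_call, triage.
Via backup — items with X overlaps backup: none.
Via design_review — items with X overlaps design_review: soundcheck, triage.
Via soundcheck — items with X overlaps soundcheck: backup.
Via sync_call — items with X overlaps sync_call: none.
Via triage — items with X overlaps triage: backup.
Union: backup, soundcheck, triage.

backup, soundcheck, triage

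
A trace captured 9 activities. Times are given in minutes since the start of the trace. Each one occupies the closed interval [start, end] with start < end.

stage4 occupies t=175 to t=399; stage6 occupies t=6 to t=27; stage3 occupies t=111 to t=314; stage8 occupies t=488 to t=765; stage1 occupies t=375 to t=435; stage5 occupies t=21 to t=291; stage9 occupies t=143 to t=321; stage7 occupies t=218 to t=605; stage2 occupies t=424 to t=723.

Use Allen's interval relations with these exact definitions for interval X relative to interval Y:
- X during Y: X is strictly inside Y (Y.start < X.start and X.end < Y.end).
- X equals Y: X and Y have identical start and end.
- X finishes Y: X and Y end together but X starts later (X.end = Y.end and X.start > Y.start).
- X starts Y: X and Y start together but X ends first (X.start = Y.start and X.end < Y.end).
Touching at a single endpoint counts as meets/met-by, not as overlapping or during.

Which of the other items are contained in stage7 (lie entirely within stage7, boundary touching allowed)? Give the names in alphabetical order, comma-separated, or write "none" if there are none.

stage1

Target stage7 = [t=218, t=605].
stage1 [t=375, t=435] → during → yes.
stage2 [t=424, t=723] → overlapped-by → no.
stage3 [t=111, t=314] → overlaps → no.
stage4 [t=175, t=399] → overlaps → no.
stage5 [t=21, t=291] → overlaps → no.
stage6 [t=6, t=27] → before → no.
stage8 [t=488, t=765] → overlapped-by → no.
stage9 [t=143, t=321] → overlaps → no.
Result: stage1.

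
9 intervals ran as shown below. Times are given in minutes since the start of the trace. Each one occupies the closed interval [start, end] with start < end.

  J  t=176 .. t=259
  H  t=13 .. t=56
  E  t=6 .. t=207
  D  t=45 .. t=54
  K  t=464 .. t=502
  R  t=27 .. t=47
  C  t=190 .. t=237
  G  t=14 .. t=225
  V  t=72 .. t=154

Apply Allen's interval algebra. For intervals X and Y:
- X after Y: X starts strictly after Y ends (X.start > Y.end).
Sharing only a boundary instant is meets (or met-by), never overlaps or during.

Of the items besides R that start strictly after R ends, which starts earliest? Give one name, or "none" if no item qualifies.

V

Target R = [t=27, t=47].
C [t=190, t=237] → after → candidate.
D [t=45, t=54] → overlapped-by → excluded.
E [t=6, t=207] → contains → excluded.
G [t=14, t=225] → contains → excluded.
H [t=13, t=56] → contains → excluded.
J [t=176, t=259] → after → candidate.
K [t=464, t=502] → after → candidate.
V [t=72, t=154] → after → candidate.
Among candidates, earliest start is t=72 → V.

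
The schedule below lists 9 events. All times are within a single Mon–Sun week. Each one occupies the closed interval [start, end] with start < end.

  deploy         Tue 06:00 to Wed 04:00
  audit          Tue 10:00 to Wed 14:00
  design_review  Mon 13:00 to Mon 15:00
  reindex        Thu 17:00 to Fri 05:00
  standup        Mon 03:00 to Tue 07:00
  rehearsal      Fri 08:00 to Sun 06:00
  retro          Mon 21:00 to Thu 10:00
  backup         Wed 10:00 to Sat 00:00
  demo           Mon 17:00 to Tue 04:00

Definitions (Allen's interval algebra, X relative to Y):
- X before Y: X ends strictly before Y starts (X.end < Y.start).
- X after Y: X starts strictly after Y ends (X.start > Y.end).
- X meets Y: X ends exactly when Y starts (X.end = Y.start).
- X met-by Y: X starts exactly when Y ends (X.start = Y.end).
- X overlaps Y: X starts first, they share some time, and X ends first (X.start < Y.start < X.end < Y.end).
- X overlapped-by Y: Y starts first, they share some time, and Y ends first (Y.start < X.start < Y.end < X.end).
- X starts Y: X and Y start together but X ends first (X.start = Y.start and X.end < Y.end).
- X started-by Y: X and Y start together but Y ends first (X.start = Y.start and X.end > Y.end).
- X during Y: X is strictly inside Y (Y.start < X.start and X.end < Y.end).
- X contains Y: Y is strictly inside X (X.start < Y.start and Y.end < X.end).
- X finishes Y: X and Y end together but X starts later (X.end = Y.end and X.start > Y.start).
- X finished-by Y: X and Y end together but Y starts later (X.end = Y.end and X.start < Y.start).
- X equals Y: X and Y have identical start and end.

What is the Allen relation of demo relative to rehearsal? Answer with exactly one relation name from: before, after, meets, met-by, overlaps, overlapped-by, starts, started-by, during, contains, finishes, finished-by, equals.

demo = [Mon 17:00, Tue 04:00]; rehearsal = [Fri 08:00, Sun 06:00].
Compare endpoints: demo.start < rehearsal.start, demo.start < rehearsal.end, demo.end < rehearsal.start, demo.end < rehearsal.end.
That pattern is 'before'.

before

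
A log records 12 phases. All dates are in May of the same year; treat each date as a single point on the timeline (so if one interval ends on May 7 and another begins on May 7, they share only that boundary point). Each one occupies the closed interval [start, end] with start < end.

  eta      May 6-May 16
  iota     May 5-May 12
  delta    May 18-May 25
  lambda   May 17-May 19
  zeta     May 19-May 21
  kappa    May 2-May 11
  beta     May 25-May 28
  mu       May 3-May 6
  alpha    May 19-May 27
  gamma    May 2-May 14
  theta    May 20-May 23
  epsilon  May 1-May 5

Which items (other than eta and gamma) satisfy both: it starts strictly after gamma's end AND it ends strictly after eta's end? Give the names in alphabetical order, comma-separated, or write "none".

Conditions: its start is strictly after gamma's end (X.start > May 14) AND its end is strictly after eta's end (X.end > May 16).
alpha: start May 19 > May 14? ✓; end May 27 > May 16? ✓ → yes.
beta: start May 25 > May 14? ✓; end May 28 > May 16? ✓ → yes.
delta: start May 18 > May 14? ✓; end May 25 > May 16? ✓ → yes.
epsilon: start May 1 > May 14? ✗; end May 5 > May 16? ✗ → no.
iota: start May 5 > May 14? ✗; end May 12 > May 16? ✗ → no.
kappa: start May 2 > May 14? ✗; end May 11 > May 16? ✗ → no.
lambda: start May 17 > May 14? ✓; end May 19 > May 16? ✓ → yes.
mu: start May 3 > May 14? ✗; end May 6 > May 16? ✗ → no.
theta: start May 20 > May 14? ✓; end May 23 > May 16? ✓ → yes.
zeta: start May 19 > May 14? ✓; end May 21 > May 16? ✓ → yes.
Result: alpha, beta, delta, lambda, theta, zeta.

alpha, beta, delta, lambda, theta, zeta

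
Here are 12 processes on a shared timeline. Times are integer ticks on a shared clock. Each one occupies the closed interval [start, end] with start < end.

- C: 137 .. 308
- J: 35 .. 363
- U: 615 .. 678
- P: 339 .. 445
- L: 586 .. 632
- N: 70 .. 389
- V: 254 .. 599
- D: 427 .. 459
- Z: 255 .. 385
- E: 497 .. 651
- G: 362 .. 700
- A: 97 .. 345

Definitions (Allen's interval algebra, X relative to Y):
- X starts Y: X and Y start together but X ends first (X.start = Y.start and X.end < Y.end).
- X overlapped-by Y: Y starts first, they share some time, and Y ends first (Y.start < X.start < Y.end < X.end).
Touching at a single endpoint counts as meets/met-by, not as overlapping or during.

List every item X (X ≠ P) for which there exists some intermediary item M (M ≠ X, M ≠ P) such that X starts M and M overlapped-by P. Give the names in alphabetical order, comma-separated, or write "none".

none

Target P = [339, 445].
Intermediaries M with M overlapped-by P: D, G.
Via D — items with X starts D: none.
Via G — items with X starts G: none.
Union: none.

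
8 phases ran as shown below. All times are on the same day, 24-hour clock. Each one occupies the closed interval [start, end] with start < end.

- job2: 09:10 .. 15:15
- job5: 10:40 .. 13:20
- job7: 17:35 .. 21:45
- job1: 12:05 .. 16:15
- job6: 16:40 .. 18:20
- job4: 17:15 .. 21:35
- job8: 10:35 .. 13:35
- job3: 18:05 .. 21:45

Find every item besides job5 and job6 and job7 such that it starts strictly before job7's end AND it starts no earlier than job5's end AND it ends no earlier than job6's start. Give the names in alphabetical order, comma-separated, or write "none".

Conditions: its start is strictly before job7's end (X.start < 21:45) AND its start is no earlier than job5's end (X.start >= 13:20) AND its end is no earlier than job6's start (X.end >= 16:40).
job1: start 12:05 < 21:45? ✓; start 12:05 >= 13:20? ✗; end 16:15 >= 16:40? ✗ → no.
job2: start 09:10 < 21:45? ✓; start 09:10 >= 13:20? ✗; end 15:15 >= 16:40? ✗ → no.
job3: start 18:05 < 21:45? ✓; start 18:05 >= 13:20? ✓; end 21:45 >= 16:40? ✓ → yes.
job4: start 17:15 < 21:45? ✓; start 17:15 >= 13:20? ✓; end 21:35 >= 16:40? ✓ → yes.
job8: start 10:35 < 21:45? ✓; start 10:35 >= 13:20? ✗; end 13:35 >= 16:40? ✗ → no.
Result: job3, job4.

job3, job4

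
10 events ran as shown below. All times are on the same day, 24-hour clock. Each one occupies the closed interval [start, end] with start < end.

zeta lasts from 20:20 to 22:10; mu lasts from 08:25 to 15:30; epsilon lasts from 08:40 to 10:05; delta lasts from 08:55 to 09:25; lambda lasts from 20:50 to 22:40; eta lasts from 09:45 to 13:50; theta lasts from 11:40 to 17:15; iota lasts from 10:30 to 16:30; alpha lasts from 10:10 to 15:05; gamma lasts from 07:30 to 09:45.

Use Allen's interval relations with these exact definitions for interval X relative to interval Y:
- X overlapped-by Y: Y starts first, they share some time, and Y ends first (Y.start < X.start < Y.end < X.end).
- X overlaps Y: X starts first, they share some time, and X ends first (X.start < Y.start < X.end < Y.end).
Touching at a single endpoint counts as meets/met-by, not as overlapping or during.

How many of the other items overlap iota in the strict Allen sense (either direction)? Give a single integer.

Target iota = [10:30, 16:30].
alpha [10:10, 15:05] → overlaps → counts.
delta [08:55, 09:25] → before → no.
epsilon [08:40, 10:05] → before → no.
eta [09:45, 13:50] → overlaps → counts.
gamma [07:30, 09:45] → before → no.
lambda [20:50, 22:40] → after → no.
mu [08:25, 15:30] → overlaps → counts.
theta [11:40, 17:15] → overlapped-by → counts.
zeta [20:20, 22:10] → after → no.
Total: 4.

4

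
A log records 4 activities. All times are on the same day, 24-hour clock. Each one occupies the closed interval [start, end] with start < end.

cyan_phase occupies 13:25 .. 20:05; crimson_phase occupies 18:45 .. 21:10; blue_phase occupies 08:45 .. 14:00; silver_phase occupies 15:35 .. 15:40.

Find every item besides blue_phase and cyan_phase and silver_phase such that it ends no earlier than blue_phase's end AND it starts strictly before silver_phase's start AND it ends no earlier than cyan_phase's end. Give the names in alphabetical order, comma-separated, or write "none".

none

Conditions: its end is no earlier than blue_phase's end (X.end >= 14:00) AND its start is strictly before silver_phase's start (X.start < 15:35) AND its end is no earlier than cyan_phase's end (X.end >= 20:05).
crimson_phase: end 21:10 >= 14:00? ✓; start 18:45 < 15:35? ✗; end 21:10 >= 20:05? ✓ → no.
Result: none.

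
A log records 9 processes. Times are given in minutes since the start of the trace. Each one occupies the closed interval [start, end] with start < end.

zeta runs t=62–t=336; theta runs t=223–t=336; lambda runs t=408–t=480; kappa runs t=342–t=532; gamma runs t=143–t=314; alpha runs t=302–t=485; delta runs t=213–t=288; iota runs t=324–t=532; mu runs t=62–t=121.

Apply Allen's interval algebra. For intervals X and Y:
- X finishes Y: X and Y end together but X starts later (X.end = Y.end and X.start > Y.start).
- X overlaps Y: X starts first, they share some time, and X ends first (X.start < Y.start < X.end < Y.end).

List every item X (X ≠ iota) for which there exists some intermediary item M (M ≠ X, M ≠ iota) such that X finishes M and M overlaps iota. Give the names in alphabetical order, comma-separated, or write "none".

Target iota = [t=324, t=532].
Intermediaries M with M overlaps iota: alpha, theta, zeta.
Via alpha — items with X finishes alpha: none.
Via theta — items with X finishes theta: none.
Via zeta — items with X finishes zeta: theta.
Union: theta.

theta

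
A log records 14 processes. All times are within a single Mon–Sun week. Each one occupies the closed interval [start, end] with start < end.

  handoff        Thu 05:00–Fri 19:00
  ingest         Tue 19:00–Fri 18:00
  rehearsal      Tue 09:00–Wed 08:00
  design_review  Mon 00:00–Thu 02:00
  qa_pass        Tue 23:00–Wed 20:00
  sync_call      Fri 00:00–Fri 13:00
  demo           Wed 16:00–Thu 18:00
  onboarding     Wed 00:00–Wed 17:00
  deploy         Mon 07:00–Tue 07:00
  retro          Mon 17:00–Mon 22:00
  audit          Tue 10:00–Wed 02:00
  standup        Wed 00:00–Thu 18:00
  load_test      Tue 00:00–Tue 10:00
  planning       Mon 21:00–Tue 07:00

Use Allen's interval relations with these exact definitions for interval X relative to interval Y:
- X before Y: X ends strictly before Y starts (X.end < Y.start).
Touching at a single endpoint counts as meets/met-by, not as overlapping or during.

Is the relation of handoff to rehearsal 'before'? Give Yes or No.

handoff = [Thu 05:00, Fri 19:00], rehearsal = [Tue 09:00, Wed 08:00].
Actual relation of handoff to rehearsal: after.
Asked whether 'before' holds → No.

No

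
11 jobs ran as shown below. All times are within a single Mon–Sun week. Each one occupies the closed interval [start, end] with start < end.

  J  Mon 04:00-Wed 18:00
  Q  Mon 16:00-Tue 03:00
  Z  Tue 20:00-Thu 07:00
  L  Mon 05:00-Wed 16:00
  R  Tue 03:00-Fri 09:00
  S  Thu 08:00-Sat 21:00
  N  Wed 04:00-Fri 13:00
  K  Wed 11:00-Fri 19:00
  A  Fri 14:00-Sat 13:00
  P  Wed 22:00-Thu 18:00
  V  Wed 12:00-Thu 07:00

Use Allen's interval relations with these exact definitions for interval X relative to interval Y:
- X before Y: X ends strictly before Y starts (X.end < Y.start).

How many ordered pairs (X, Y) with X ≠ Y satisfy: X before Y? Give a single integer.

Checking all 110 ordered pairs for relation 'before'; matching pairs in alphabetical order:
(J, A): J before A ✓
(J, P): J before P ✓
(J, S): J before S ✓
(L, A): L before A ✓
(L, P): L before P ✓
(L, S): L before S ✓
(N, A): N before A ✓
(P, A): P before A ✓
(Q, A): Q before A ✓
(Q, K): Q before K ✓
(Q, N): Q before N ✓
(Q, P): Q before P ✓
(Q, S): Q before S ✓
(Q, V): Q before V ✓
(Q, Z): Q before Z ✓
(R, A): R before A ✓
(V, A): V before A ✓
(V, S): V before S ✓
(Z, A): Z before A ✓
(Z, S): Z before S ✓
Count: 20.

20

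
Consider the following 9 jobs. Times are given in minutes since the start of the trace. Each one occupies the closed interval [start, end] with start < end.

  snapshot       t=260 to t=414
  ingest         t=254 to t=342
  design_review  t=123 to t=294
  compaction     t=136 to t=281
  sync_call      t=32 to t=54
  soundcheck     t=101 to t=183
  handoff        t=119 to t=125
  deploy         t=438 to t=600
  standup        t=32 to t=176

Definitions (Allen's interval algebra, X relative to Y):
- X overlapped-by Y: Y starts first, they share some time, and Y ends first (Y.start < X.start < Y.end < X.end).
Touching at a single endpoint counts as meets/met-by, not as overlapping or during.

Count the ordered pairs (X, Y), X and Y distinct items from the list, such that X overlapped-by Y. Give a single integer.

11

Checking all 72 ordered pairs for relation 'overlapped-by'; matching pairs in alphabetical order:
(compaction, soundcheck): compaction overlapped-by soundcheck ✓
(compaction, standup): compaction overlapped-by standup ✓
(design_review, handoff): design_review overlapped-by handoff ✓
(design_review, soundcheck): design_review overlapped-by soundcheck ✓
(design_review, standup): design_review overlapped-by standup ✓
(ingest, compaction): ingest overlapped-by compaction ✓
(ingest, design_review): ingest overlapped-by design_review ✓
(snapshot, compaction): snapshot overlapped-by compaction ✓
(snapshot, design_review): snapshot overlapped-by design_review ✓
(snapshot, ingest): snapshot overlapped-by ingest ✓
(soundcheck, standup): soundcheck overlapped-by standup ✓
Count: 11.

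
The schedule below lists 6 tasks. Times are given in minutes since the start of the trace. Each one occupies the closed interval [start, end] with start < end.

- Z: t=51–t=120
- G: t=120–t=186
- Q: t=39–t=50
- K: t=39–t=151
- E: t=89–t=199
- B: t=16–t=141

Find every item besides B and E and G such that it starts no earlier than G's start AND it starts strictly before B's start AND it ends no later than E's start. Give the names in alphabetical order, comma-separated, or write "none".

none

Conditions: its start is no earlier than G's start (X.start >= t=120) AND its start is strictly before B's start (X.start < t=16) AND its end is no later than E's start (X.end <= t=89).
K: start t=39 >= t=120? ✗; start t=39 < t=16? ✗; end t=151 <= t=89? ✗ → no.
Q: start t=39 >= t=120? ✗; start t=39 < t=16? ✗; end t=50 <= t=89? ✓ → no.
Z: start t=51 >= t=120? ✗; start t=51 < t=16? ✗; end t=120 <= t=89? ✗ → no.
Result: none.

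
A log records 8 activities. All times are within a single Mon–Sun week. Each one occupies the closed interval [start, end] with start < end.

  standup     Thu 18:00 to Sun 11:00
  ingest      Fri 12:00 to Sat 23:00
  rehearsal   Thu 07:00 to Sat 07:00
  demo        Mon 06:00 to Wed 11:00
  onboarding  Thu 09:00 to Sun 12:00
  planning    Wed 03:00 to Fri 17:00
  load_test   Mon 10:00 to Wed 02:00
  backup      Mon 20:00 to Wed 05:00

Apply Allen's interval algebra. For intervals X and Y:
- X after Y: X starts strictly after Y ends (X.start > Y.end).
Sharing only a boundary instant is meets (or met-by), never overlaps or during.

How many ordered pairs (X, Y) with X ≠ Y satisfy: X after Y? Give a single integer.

Checking all 56 ordered pairs for relation 'after'; matching pairs in alphabetical order:
(ingest, backup): ingest after backup ✓
(ingest, demo): ingest after demo ✓
(ingest, load_test): ingest after load_test ✓
(onboarding, backup): onboarding after backup ✓
(onboarding, demo): onboarding after demo ✓
(onboarding, load_test): onboarding after load_test ✓
(planning, load_test): planning after load_test ✓
(rehearsal, backup): rehearsal after backup ✓
(rehearsal, demo): rehearsal after demo ✓
(rehearsal, load_test): rehearsal after load_test ✓
(standup, backup): standup after backup ✓
(standup, demo): standup after demo ✓
(standup, load_test): standup after load_test ✓
Count: 13.

13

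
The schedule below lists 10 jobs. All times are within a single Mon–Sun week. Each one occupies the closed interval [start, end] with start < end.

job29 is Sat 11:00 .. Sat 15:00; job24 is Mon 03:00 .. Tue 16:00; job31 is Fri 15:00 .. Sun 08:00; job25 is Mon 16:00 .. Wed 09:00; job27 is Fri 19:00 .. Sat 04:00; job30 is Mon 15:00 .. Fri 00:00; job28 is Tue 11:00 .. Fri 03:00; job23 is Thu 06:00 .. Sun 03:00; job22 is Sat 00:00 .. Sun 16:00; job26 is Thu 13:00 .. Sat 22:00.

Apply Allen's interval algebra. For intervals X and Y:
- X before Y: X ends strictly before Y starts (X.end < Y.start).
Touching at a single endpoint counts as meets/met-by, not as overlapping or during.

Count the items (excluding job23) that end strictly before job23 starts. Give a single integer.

2

Target job23 = [Thu 06:00, Sun 03:00].
job22 [Sat 00:00, Sun 16:00] → overlapped-by → no.
job24 [Mon 03:00, Tue 16:00] → before → counts.
job25 [Mon 16:00, Wed 09:00] → before → counts.
job26 [Thu 13:00, Sat 22:00] → during → no.
job27 [Fri 19:00, Sat 04:00] → during → no.
job28 [Tue 11:00, Fri 03:00] → overlaps → no.
job29 [Sat 11:00, Sat 15:00] → during → no.
job30 [Mon 15:00, Fri 00:00] → overlaps → no.
job31 [Fri 15:00, Sun 08:00] → overlapped-by → no.
Total: 2.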